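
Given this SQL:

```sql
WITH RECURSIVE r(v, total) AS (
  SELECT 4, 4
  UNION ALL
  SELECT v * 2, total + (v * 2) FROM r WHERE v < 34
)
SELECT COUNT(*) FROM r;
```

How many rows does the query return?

5

Base: v=4, total=4.
Iteration 1: 4 < 34 holds -> v = 4 * 2 = 8, total = 4 + 8 = 12.
Iteration 2: 8 < 34 holds -> v = 8 * 2 = 16, total = 12 + 16 = 28.
Iteration 3: 16 < 34 holds -> v = 16 * 2 = 32, total = 28 + 32 = 60.
Iteration 4: 32 < 34 holds -> v = 32 * 2 = 64, total = 60 + 64 = 124.
Iteration 5: 64 < 34 fails; recursion stops.
Total rows emitted: 5.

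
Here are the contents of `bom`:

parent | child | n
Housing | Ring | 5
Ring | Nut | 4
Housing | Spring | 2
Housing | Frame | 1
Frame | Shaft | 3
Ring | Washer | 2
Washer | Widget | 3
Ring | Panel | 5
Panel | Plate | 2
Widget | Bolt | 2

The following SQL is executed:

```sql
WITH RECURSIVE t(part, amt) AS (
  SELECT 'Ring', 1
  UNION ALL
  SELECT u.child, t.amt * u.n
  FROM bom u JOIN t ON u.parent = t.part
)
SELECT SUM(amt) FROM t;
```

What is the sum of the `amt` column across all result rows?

40

Base: (Ring, amt=1).
Iteration 1: components of {Ring} -> Nut = 1*4 = 4, Panel = 1*5 = 5, Washer = 1*2 = 2.
Iteration 2: components of {Nut,Panel,Washer} -> Plate = 5*2 = 10, Widget = 2*3 = 6.
Iteration 3: components of {Plate,Widget} -> Bolt = 6*2 = 12.
Iteration 4: no further components; recursion stops.
SUM(amt) = 1 + 4 + 2 + 5 + 6 + 10 + 12 = 40.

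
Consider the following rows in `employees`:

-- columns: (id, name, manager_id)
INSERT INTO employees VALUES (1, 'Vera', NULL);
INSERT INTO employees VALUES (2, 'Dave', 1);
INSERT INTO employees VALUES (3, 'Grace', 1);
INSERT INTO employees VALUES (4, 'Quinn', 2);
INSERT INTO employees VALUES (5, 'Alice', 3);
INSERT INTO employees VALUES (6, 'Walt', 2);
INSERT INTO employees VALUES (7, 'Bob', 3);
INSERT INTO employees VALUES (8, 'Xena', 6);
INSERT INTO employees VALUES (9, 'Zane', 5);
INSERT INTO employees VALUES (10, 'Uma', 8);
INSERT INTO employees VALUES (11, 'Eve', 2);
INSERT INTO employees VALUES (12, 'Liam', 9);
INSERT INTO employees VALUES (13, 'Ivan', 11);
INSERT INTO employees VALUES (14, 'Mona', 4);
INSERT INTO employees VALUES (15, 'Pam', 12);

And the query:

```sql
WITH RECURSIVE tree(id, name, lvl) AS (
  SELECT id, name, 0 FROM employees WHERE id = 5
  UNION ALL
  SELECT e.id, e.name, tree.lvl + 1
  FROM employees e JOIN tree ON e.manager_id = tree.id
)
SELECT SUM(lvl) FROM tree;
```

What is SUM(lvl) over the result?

6

Base: id=5 (Alice) at lvl 0.
Iteration 1: rows with manager_id in {5} -> Zane (id 9, lvl 1).
Iteration 2: rows with manager_id in {9} -> Liam (id 12, lvl 2).
Iteration 3: rows with manager_id in {12} -> Pam (id 15, lvl 3).
Iteration 4: no rows with manager_id in {15}; recursion stops.
SUM(lvl) = 0 + 1 + 2 + 3 = 6.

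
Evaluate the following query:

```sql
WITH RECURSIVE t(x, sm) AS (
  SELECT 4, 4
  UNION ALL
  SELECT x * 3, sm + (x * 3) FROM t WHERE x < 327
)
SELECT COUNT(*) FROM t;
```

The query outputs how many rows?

6

Base: x=4, sm=4.
Iteration 1: 4 < 327 holds -> x = 4 * 3 = 12, sm = 4 + 12 = 16.
Iteration 2: 12 < 327 holds -> x = 12 * 3 = 36, sm = 16 + 36 = 52.
Iteration 3: 36 < 327 holds -> x = 36 * 3 = 108, sm = 52 + 108 = 160.
Iteration 4: 108 < 327 holds -> x = 108 * 3 = 324, sm = 160 + 324 = 484.
Iteration 5: 324 < 327 holds -> x = 324 * 3 = 972, sm = 484 + 972 = 1456.
Iteration 6: 972 < 327 fails; recursion stops.
Total rows emitted: 6.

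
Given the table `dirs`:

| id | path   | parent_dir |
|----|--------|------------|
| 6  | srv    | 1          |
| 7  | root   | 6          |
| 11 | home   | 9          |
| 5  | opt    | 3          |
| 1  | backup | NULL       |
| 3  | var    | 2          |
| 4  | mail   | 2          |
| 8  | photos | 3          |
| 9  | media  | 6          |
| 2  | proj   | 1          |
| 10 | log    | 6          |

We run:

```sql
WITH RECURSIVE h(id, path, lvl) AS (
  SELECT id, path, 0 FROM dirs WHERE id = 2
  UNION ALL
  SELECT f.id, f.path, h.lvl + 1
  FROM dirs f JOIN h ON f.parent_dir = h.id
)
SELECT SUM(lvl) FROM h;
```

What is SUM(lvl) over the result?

Base: id=2 (proj) at lvl 0.
Iteration 1: rows with parent_dir in {2} -> var (id 3, lvl 1), mail (id 4, lvl 1).
Iteration 2: rows with parent_dir in {3,4} -> opt (id 5, lvl 2), photos (id 8, lvl 2).
Iteration 3: no rows with parent_dir in {5,8}; recursion stops.
SUM(lvl) = 0 + 1 + 1 + 2 + 2 = 6.

6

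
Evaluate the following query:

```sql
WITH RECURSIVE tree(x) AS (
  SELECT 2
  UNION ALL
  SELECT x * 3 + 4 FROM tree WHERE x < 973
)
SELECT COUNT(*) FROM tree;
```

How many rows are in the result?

7

Base: x=2.
Iteration 1: 2 < 973 holds -> x = 2 * 3 + 4 = 10.
Iteration 2: 10 < 973 holds -> x = 10 * 3 + 4 = 34.
Iteration 3: 34 < 973 holds -> x = 34 * 3 + 4 = 106.
Iteration 4: 106 < 973 holds -> x = 106 * 3 + 4 = 322.
Iteration 5: 322 < 973 holds -> x = 322 * 3 + 4 = 970.
Iteration 6: 970 < 973 holds -> x = 970 * 3 + 4 = 2914.
Iteration 7: 2914 < 973 fails; recursion stops.
Total rows emitted: 7.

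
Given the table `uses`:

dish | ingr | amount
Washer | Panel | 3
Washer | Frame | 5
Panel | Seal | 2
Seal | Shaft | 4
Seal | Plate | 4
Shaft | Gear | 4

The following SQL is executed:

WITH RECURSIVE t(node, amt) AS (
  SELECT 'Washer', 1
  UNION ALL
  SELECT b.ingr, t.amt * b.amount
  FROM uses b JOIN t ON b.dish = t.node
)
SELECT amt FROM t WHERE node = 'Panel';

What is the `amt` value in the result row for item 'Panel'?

Base: (Washer, amt=1).
Iteration 1: components of {Washer} -> Frame = 1*5 = 5, Panel = 1*3 = 3.
Iteration 2: components of {Frame,Panel} -> Seal = 3*2 = 6.
Iteration 3: components of {Seal} -> Plate = 6*4 = 24, Shaft = 6*4 = 24.
Iteration 4: components of {Plate,Shaft} -> Gear = 24*4 = 96.
Iteration 5: no further components; recursion stops.

3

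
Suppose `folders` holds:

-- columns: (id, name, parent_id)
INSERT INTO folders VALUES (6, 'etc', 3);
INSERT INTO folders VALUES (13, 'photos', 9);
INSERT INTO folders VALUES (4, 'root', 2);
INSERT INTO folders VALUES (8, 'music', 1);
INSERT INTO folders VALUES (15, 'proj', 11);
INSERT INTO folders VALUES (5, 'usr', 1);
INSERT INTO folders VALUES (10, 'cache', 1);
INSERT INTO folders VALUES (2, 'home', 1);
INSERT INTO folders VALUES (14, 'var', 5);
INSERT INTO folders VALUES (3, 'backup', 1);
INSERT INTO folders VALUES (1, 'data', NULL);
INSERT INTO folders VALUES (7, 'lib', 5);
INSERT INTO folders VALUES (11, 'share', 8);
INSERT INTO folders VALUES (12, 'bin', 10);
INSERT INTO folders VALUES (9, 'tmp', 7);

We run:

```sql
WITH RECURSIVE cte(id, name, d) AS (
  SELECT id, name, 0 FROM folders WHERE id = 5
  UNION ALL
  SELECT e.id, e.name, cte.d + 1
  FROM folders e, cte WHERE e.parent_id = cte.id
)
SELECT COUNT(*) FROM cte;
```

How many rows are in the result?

5

Base: id=5 (usr) at d 0.
Iteration 1: rows with parent_id in {5} -> lib (id 7, d 1), var (id 14, d 1).
Iteration 2: rows with parent_id in {7,14} -> tmp (id 9, d 2).
Iteration 3: rows with parent_id in {9} -> photos (id 13, d 3).
Iteration 4: no rows with parent_id in {13}; recursion stops.
Total rows emitted: 5.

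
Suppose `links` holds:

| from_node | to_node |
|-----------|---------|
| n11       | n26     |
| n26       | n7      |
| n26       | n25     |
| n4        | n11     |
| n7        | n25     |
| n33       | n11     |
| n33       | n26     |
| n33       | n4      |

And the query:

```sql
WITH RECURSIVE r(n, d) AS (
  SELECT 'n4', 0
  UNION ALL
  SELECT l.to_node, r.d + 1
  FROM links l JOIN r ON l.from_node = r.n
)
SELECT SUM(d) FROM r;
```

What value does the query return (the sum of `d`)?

13

Base: (n4, d=0).
Iteration 1: edges from {n4} -> (n11, d=1).
Iteration 2: edges from {n11} -> (n26, d=2).
Iteration 3: edges from {n26} -> (n25, d=3), (n7, d=3).
Iteration 4: edges from {n25,n7} -> (n25, d=4).
Iteration 5: no outgoing edges from {n25}; recursion stops.
SUM(d) = 0 + 1 + 2 + 3 + 3 + 4 = 13.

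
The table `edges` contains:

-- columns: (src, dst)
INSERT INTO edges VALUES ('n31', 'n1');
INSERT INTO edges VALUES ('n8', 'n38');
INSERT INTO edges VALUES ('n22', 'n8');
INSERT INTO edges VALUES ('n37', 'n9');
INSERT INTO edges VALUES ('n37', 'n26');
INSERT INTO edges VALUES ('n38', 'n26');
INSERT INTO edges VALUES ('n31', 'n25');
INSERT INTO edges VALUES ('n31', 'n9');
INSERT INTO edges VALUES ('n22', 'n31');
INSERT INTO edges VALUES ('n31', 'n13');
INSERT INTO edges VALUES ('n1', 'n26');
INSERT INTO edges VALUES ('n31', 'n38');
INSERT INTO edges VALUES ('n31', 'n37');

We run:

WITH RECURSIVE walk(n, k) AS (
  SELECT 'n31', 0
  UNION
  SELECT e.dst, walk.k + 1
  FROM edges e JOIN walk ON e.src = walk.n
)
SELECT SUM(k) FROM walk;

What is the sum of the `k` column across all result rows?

10

Base: (n31, k=0).
Iteration 1: edges from {n31} -> (n1, k=1), (n13, k=1), (n25, k=1), (n37, k=1), (n38, k=1), (n9, k=1).
Iteration 2: edges from {n1,n13,n25,n37,n38,n9} -> (n26, k=2), (n9, k=2). [UNION drops 2 duplicate row(s)]
Iteration 3: no outgoing edges from {n26,n9}; recursion stops.
SUM(k) = 0 + 1 + 1 + 1 + 1 + 1 + 1 + 2 + 2 = 10.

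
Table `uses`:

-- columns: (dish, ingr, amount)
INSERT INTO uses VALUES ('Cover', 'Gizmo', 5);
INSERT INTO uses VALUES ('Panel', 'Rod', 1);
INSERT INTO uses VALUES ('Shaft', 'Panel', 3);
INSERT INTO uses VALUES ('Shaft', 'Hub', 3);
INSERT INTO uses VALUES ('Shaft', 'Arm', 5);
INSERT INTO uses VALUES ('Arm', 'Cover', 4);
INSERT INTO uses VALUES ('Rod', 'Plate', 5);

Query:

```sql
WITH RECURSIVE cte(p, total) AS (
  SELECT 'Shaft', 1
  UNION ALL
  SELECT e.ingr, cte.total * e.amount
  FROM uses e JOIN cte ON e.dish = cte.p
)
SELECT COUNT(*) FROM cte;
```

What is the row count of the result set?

Base: (Shaft, total=1).
Iteration 1: components of {Shaft} -> Arm = 1*5 = 5, Hub = 1*3 = 3, Panel = 1*3 = 3.
Iteration 2: components of {Arm,Hub,Panel} -> Cover = 5*4 = 20, Rod = 3*1 = 3.
Iteration 3: components of {Cover,Rod} -> Gizmo = 20*5 = 100, Plate = 3*5 = 15.
Iteration 4: no further components; recursion stops.
Total rows emitted: 8.

8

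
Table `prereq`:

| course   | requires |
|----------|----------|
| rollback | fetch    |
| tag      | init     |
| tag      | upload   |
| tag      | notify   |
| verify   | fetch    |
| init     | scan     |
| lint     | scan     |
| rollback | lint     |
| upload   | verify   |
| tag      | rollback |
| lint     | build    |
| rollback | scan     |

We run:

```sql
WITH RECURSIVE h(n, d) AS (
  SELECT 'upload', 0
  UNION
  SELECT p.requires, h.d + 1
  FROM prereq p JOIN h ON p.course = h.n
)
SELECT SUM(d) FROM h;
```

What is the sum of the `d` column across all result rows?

3

Base: (upload, d=0).
Iteration 1: edges from {upload} -> (verify, d=1).
Iteration 2: edges from {verify} -> (fetch, d=2).
Iteration 3: no outgoing edges from {fetch}; recursion stops.
SUM(d) = 0 + 1 + 2 = 3.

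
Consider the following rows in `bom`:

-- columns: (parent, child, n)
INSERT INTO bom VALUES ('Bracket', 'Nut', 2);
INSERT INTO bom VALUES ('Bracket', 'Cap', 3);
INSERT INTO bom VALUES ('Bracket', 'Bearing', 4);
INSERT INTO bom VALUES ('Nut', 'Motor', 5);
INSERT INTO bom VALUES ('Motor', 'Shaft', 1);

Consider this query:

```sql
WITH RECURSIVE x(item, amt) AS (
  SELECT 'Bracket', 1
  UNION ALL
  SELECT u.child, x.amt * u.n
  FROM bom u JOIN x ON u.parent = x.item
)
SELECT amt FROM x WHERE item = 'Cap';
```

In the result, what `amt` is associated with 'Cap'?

3

Base: (Bracket, amt=1).
Iteration 1: components of {Bracket} -> Bearing = 1*4 = 4, Cap = 1*3 = 3, Nut = 1*2 = 2.
Iteration 2: components of {Bearing,Cap,Nut} -> Motor = 2*5 = 10.
Iteration 3: components of {Motor} -> Shaft = 10*1 = 10.
Iteration 4: no further components; recursion stops.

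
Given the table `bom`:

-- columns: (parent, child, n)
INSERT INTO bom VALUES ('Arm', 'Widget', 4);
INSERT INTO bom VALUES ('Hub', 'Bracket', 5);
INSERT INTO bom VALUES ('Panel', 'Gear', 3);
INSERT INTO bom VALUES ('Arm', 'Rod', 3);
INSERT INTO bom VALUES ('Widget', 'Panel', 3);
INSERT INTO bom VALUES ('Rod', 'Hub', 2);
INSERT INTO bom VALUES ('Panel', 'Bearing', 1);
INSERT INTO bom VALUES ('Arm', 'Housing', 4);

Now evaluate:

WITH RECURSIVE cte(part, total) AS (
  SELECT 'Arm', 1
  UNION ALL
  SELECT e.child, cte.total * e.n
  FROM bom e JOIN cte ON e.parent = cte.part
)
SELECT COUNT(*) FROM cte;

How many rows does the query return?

Base: (Arm, total=1).
Iteration 1: components of {Arm} -> Housing = 1*4 = 4, Rod = 1*3 = 3, Widget = 1*4 = 4.
Iteration 2: components of {Housing,Rod,Widget} -> Hub = 3*2 = 6, Panel = 4*3 = 12.
Iteration 3: components of {Hub,Panel} -> Bearing = 12*1 = 12, Bracket = 6*5 = 30, Gear = 12*3 = 36.
Iteration 4: no further components; recursion stops.
Total rows emitted: 9.

9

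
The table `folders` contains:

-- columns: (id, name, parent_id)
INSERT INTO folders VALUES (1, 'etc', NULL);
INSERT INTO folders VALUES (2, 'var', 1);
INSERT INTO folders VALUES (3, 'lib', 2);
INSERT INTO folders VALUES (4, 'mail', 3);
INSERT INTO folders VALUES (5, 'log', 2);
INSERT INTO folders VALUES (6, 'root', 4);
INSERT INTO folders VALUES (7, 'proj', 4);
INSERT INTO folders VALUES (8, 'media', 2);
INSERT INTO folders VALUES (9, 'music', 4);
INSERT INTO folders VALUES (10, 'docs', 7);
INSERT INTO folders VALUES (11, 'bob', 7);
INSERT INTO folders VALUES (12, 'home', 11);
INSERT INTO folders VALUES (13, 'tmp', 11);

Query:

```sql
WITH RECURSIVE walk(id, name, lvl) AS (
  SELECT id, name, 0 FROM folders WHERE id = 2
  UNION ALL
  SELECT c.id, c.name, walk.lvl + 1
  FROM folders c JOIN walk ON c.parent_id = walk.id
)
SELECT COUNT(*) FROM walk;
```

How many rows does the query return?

Base: id=2 (var) at lvl 0.
Iteration 1: rows with parent_id in {2} -> lib (id 3, lvl 1), log (id 5, lvl 1), media (id 8, lvl 1).
Iteration 2: rows with parent_id in {3,5,8} -> mail (id 4, lvl 2).
Iteration 3: rows with parent_id in {4} -> root (id 6, lvl 3), proj (id 7, lvl 3), music (id 9, lvl 3).
Iteration 4: rows with parent_id in {6,7,9} -> docs (id 10, lvl 4), bob (id 11, lvl 4).
Iteration 5: rows with parent_id in {10,11} -> home (id 12, lvl 5), tmp (id 13, lvl 5).
Iteration 6: no rows with parent_id in {12,13}; recursion stops.
Total rows emitted: 12.

12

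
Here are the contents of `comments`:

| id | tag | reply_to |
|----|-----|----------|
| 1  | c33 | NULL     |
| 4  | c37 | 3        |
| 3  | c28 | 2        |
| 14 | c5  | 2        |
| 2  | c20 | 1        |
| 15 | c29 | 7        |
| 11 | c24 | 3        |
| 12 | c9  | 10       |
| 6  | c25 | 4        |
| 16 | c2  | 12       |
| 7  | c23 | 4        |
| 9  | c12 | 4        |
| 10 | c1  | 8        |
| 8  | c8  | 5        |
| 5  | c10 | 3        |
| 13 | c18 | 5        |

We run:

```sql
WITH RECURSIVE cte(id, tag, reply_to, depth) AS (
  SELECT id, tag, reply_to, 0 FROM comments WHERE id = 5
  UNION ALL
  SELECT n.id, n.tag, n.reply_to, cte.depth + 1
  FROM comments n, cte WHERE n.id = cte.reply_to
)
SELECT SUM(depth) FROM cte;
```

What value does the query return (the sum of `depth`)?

6

Base: id=5 (c10), reply_to=3, depth 0.
Iteration 1: join on id=3 -> c28 (id 3, reply_to=2, depth 1).
Iteration 2: join on id=2 -> c20 (id 2, reply_to=1, depth 2).
Iteration 3: join on id=1 -> c33 (id 1, reply_to=NULL, depth 3).
Iteration 4: reply_to is NULL; no match; recursion stops.
SUM(depth) = 0 + 1 + 2 + 3 = 6.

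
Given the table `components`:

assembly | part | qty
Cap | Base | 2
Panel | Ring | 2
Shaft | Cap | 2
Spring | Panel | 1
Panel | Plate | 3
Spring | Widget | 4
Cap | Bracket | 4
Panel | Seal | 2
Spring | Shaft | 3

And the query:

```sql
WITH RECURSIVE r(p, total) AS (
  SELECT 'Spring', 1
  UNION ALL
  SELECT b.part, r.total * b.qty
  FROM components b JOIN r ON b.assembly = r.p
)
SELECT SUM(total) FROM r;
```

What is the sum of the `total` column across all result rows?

58

Base: (Spring, total=1).
Iteration 1: components of {Spring} -> Panel = 1*1 = 1, Shaft = 1*3 = 3, Widget = 1*4 = 4.
Iteration 2: components of {Panel,Shaft,Widget} -> Cap = 3*2 = 6, Plate = 1*3 = 3, Ring = 1*2 = 2, Seal = 1*2 = 2.
Iteration 3: components of {Cap,Plate,Ring,Seal} -> Base = 6*2 = 12, Bracket = 6*4 = 24.
Iteration 4: no further components; recursion stops.
SUM(total) = 1 + 1 + 3 + 4 + 2 + 3 + 2 + 6 + 12 + 24 = 58.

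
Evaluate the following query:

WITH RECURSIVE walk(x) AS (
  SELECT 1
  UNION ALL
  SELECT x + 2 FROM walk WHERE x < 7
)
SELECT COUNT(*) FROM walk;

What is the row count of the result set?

Base: x=1.
Iteration 1: 1 < 7 holds -> x = 1 + 2 = 3.
Iteration 2: 3 < 7 holds -> x = 3 + 2 = 5.
Iteration 3: 5 < 7 holds -> x = 5 + 2 = 7.
Iteration 4: 7 < 7 fails; recursion stops.
Total rows emitted: 4.

4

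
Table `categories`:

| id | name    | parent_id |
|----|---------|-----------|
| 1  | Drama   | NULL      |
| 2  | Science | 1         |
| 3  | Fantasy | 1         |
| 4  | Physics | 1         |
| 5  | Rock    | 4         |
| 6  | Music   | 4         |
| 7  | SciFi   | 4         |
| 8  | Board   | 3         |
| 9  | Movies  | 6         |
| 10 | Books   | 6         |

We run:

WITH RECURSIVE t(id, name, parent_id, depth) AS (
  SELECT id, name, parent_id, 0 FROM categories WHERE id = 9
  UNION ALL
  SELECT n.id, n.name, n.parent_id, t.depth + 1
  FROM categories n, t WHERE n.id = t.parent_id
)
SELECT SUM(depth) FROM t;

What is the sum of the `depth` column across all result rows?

6

Base: id=9 (Movies), parent_id=6, depth 0.
Iteration 1: join on id=6 -> Music (id 6, parent_id=4, depth 1).
Iteration 2: join on id=4 -> Physics (id 4, parent_id=1, depth 2).
Iteration 3: join on id=1 -> Drama (id 1, parent_id=NULL, depth 3).
Iteration 4: parent_id is NULL; no match; recursion stops.
SUM(depth) = 0 + 1 + 2 + 3 = 6.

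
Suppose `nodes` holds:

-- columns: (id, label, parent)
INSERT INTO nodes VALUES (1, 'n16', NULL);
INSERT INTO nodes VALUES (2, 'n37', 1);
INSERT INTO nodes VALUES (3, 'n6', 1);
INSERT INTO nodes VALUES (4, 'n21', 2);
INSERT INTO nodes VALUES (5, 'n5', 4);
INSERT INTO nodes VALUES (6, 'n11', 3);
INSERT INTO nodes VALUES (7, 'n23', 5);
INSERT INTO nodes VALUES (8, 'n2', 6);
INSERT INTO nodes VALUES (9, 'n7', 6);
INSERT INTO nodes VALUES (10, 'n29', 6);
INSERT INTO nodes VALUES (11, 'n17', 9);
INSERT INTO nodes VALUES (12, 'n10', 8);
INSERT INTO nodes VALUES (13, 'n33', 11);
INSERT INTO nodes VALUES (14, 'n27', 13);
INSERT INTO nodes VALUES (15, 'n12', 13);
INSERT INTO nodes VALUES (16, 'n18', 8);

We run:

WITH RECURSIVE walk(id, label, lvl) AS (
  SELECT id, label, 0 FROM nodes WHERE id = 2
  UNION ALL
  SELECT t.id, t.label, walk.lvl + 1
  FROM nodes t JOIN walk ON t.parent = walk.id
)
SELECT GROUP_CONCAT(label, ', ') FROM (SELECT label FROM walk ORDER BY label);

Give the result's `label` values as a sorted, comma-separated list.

n21, n23, n37, n5

Base: id=2 (n37) at lvl 0.
Iteration 1: rows with parent in {2} -> n21 (id 4, lvl 1).
Iteration 2: rows with parent in {4} -> n5 (id 5, lvl 2).
Iteration 3: rows with parent in {5} -> n23 (id 7, lvl 3).
Iteration 4: no rows with parent in {7}; recursion stops.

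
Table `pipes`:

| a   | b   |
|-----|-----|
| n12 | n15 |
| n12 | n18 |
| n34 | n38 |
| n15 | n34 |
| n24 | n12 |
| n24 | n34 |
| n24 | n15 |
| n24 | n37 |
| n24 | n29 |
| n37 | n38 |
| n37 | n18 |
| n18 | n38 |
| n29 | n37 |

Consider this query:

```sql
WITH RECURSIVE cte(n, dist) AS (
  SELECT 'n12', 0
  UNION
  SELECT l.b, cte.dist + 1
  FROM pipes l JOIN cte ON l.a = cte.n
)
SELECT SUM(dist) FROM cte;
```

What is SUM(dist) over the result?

Base: (n12, dist=0).
Iteration 1: edges from {n12} -> (n15, dist=1), (n18, dist=1).
Iteration 2: edges from {n15,n18} -> (n34, dist=2), (n38, dist=2).
Iteration 3: edges from {n34,n38} -> (n38, dist=3).
Iteration 4: no outgoing edges from {n38}; recursion stops.
SUM(dist) = 0 + 1 + 1 + 2 + 2 + 3 = 9.

9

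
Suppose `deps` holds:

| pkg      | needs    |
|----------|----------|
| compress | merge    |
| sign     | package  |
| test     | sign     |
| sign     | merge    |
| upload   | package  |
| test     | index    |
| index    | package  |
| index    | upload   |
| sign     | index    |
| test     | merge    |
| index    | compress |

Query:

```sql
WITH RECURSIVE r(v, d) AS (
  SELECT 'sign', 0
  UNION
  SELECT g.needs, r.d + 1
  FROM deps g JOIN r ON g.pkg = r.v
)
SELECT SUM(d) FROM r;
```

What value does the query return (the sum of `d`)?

Base: (sign, d=0).
Iteration 1: edges from {sign} -> (index, d=1), (merge, d=1), (package, d=1).
Iteration 2: edges from {index,merge,package} -> (compress, d=2), (package, d=2), (upload, d=2).
Iteration 3: edges from {compress,package,upload} -> (merge, d=3), (package, d=3).
Iteration 4: no outgoing edges from {merge,package}; recursion stops.
SUM(d) = 0 + 1 + 1 + 1 + 2 + 2 + 2 + 3 + 3 = 15.

15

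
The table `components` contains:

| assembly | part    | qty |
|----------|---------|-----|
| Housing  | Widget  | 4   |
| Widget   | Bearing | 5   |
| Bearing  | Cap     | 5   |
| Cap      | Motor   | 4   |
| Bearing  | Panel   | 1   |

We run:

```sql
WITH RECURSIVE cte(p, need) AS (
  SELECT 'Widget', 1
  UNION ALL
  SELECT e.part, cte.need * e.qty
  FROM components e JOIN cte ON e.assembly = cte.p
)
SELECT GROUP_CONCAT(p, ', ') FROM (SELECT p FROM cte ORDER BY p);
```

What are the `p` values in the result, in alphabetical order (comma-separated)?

Base: (Widget, need=1).
Iteration 1: components of {Widget} -> Bearing = 1*5 = 5.
Iteration 2: components of {Bearing} -> Cap = 5*5 = 25, Panel = 5*1 = 5.
Iteration 3: components of {Cap,Panel} -> Motor = 25*4 = 100.
Iteration 4: no further components; recursion stops.

Bearing, Cap, Motor, Panel, Widget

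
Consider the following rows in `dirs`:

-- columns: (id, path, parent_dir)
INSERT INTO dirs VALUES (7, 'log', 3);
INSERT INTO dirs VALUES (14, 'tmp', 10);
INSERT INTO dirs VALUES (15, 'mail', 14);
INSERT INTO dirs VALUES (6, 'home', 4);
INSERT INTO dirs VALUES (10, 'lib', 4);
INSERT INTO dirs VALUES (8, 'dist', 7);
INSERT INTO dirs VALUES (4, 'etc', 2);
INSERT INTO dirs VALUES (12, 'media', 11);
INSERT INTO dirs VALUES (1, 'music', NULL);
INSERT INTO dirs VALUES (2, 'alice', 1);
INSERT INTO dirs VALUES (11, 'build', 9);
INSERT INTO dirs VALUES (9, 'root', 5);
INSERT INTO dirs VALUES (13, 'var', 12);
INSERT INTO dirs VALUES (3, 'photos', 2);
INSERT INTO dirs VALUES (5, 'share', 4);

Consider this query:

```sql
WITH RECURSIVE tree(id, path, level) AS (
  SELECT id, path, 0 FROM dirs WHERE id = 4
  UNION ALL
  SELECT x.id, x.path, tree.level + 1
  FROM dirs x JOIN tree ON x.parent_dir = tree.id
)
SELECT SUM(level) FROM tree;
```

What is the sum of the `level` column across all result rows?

Base: id=4 (etc) at level 0.
Iteration 1: rows with parent_dir in {4} -> share (id 5, level 1), home (id 6, level 1), lib (id 10, level 1).
Iteration 2: rows with parent_dir in {5,6,10} -> root (id 9, level 2), tmp (id 14, level 2).
Iteration 3: rows with parent_dir in {9,14} -> build (id 11, level 3), mail (id 15, level 3).
Iteration 4: rows with parent_dir in {11,15} -> media (id 12, level 4).
Iteration 5: rows with parent_dir in {12} -> var (id 13, level 5).
Iteration 6: no rows with parent_dir in {13}; recursion stops.
SUM(level) = 0 + 1 + 1 + 1 + 2 + 2 + 3 + 3 + 4 + 5 = 22.

22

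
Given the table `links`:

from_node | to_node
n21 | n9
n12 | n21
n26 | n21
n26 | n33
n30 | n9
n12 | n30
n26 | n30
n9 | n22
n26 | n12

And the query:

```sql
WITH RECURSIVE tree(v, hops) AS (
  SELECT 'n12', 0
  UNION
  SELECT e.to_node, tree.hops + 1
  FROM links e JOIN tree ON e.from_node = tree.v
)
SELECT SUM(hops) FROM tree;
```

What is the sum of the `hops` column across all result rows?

Base: (n12, hops=0).
Iteration 1: edges from {n12} -> (n21, hops=1), (n30, hops=1).
Iteration 2: edges from {n21,n30} -> (n9, hops=2). [UNION drops 1 duplicate row(s)]
Iteration 3: edges from {n9} -> (n22, hops=3).
Iteration 4: no outgoing edges from {n22}; recursion stops.
SUM(hops) = 0 + 1 + 1 + 2 + 3 = 7.

7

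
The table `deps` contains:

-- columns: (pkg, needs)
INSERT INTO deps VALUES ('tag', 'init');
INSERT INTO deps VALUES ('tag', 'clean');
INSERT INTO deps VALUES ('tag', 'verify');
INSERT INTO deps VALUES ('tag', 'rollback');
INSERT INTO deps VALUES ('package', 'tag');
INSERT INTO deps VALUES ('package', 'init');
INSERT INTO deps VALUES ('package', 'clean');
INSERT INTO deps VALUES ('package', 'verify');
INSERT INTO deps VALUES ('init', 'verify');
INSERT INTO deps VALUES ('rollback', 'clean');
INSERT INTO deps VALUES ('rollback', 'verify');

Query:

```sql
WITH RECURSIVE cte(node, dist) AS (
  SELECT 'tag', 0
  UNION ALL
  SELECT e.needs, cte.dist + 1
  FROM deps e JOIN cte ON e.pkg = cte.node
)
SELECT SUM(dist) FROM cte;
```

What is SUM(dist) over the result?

Base: (tag, dist=0).
Iteration 1: edges from {tag} -> (clean, dist=1), (init, dist=1), (rollback, dist=1), (verify, dist=1).
Iteration 2: edges from {clean,init,rollback,verify} -> (clean, dist=2), (verify, dist=2) x2. [UNION ALL keeps all 3 new rows, including repeats]
Iteration 3: no outgoing edges from {clean,verify}; recursion stops.
SUM(dist) = 0 + 1 + 1 + 1 + 1 + 2 + 2 + 2 = 10.

10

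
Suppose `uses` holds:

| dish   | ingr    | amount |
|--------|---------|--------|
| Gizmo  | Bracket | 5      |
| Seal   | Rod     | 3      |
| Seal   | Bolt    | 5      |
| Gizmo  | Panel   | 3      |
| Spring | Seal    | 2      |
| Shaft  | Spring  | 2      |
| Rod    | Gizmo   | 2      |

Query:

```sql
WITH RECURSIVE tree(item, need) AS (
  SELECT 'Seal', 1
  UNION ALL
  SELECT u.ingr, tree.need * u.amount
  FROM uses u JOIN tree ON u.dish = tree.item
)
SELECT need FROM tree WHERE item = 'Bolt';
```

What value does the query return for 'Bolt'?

5

Base: (Seal, need=1).
Iteration 1: components of {Seal} -> Bolt = 1*5 = 5, Rod = 1*3 = 3.
Iteration 2: components of {Bolt,Rod} -> Gizmo = 3*2 = 6.
Iteration 3: components of {Gizmo} -> Bracket = 6*5 = 30, Panel = 6*3 = 18.
Iteration 4: no further components; recursion stops.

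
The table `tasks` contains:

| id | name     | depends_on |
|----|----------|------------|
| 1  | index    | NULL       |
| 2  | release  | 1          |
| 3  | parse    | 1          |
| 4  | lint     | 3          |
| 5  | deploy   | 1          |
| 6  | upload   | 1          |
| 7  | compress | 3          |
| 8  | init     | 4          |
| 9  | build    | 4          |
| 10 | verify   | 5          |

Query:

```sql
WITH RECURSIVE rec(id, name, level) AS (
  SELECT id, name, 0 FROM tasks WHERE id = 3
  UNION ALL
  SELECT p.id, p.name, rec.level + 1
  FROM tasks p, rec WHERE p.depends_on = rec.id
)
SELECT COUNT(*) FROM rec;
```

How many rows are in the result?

Base: id=3 (parse) at level 0.
Iteration 1: rows with depends_on in {3} -> lint (id 4, level 1), compress (id 7, level 1).
Iteration 2: rows with depends_on in {4,7} -> init (id 8, level 2), build (id 9, level 2).
Iteration 3: no rows with depends_on in {8,9}; recursion stops.
Total rows emitted: 5.

5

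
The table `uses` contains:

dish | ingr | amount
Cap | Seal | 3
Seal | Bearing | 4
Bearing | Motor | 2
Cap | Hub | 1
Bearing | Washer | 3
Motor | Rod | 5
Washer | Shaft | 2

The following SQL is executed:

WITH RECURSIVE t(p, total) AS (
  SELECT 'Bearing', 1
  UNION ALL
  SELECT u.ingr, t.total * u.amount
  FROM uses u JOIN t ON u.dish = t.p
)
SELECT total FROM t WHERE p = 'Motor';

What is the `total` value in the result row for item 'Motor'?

Base: (Bearing, total=1).
Iteration 1: components of {Bearing} -> Motor = 1*2 = 2, Washer = 1*3 = 3.
Iteration 2: components of {Motor,Washer} -> Rod = 2*5 = 10, Shaft = 3*2 = 6.
Iteration 3: no further components; recursion stops.

2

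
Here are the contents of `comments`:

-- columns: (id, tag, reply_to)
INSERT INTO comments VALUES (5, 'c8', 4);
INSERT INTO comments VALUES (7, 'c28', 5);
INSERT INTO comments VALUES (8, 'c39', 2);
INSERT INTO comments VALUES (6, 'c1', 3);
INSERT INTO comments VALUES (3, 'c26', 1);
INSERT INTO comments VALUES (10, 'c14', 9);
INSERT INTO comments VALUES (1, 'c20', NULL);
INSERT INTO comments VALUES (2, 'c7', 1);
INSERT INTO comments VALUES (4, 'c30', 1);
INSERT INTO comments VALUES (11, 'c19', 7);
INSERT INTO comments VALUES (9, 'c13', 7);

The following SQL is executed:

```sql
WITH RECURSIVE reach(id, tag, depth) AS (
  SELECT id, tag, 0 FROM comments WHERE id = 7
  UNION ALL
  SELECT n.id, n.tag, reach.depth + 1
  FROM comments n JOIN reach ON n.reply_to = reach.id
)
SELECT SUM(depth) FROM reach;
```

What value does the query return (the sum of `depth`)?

4

Base: id=7 (c28) at depth 0.
Iteration 1: rows with reply_to in {7} -> c13 (id 9, depth 1), c19 (id 11, depth 1).
Iteration 2: rows with reply_to in {9,11} -> c14 (id 10, depth 2).
Iteration 3: no rows with reply_to in {10}; recursion stops.
SUM(depth) = 0 + 1 + 1 + 2 = 4.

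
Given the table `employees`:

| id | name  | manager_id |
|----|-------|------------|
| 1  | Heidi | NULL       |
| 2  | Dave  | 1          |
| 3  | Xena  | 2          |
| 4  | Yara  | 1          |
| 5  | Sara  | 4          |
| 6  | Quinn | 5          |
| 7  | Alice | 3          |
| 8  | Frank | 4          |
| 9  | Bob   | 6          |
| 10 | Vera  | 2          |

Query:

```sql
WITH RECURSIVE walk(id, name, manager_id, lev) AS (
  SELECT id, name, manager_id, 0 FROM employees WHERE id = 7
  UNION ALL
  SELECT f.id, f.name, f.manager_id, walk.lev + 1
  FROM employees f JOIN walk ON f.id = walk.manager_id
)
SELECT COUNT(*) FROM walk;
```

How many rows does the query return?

Base: id=7 (Alice), manager_id=3, lev 0.
Iteration 1: join on id=3 -> Xena (id 3, manager_id=2, lev 1).
Iteration 2: join on id=2 -> Dave (id 2, manager_id=1, lev 2).
Iteration 3: join on id=1 -> Heidi (id 1, manager_id=NULL, lev 3).
Iteration 4: manager_id is NULL; no match; recursion stops.
Total rows emitted: 4.

4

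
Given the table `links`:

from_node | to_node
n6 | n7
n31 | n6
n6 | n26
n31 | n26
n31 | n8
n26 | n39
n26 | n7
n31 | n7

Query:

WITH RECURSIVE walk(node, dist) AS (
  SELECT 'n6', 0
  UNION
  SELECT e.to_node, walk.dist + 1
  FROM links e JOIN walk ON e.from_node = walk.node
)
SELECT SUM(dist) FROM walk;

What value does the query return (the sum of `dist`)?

6

Base: (n6, dist=0).
Iteration 1: edges from {n6} -> (n26, dist=1), (n7, dist=1).
Iteration 2: edges from {n26,n7} -> (n39, dist=2), (n7, dist=2).
Iteration 3: no outgoing edges from {n39,n7}; recursion stops.
SUM(dist) = 0 + 1 + 1 + 2 + 2 = 6.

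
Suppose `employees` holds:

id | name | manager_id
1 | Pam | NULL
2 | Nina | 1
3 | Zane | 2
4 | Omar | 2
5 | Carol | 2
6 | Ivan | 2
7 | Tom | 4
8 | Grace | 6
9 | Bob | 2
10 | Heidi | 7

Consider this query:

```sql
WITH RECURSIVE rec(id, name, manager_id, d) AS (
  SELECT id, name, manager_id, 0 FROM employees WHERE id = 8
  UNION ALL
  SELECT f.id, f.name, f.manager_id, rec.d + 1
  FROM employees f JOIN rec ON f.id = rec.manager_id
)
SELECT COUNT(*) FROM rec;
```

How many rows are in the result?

4

Base: id=8 (Grace), manager_id=6, d 0.
Iteration 1: join on id=6 -> Ivan (id 6, manager_id=2, d 1).
Iteration 2: join on id=2 -> Nina (id 2, manager_id=1, d 2).
Iteration 3: join on id=1 -> Pam (id 1, manager_id=NULL, d 3).
Iteration 4: manager_id is NULL; no match; recursion stops.
Total rows emitted: 4.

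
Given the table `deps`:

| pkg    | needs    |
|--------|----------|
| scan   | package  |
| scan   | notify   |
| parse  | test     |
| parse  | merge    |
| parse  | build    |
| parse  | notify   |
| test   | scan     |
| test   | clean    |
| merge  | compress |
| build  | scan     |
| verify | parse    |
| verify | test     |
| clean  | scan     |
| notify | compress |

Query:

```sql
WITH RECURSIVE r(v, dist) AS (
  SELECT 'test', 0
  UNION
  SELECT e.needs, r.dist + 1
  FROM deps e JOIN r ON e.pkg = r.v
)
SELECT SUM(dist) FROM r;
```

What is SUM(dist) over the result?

Base: (test, dist=0).
Iteration 1: edges from {test} -> (clean, dist=1), (scan, dist=1).
Iteration 2: edges from {clean,scan} -> (notify, dist=2), (package, dist=2), (scan, dist=2).
Iteration 3: edges from {notify,package,scan} -> (compress, dist=3), (notify, dist=3), (package, dist=3).
Iteration 4: edges from {compress,notify,package} -> (compress, dist=4).
Iteration 5: no outgoing edges from {compress}; recursion stops.
SUM(dist) = 0 + 1 + 1 + 2 + 2 + 2 + 3 + 3 + 3 + 4 = 21.

21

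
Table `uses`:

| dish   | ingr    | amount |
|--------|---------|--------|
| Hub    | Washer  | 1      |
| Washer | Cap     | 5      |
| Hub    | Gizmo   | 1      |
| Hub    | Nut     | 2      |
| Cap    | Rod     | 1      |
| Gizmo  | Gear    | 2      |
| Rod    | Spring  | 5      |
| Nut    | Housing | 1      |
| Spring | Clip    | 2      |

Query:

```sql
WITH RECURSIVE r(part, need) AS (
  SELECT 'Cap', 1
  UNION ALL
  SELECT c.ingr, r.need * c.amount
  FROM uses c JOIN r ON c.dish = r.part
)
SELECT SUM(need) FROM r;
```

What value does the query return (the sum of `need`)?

Base: (Cap, need=1).
Iteration 1: components of {Cap} -> Rod = 1*1 = 1.
Iteration 2: components of {Rod} -> Spring = 1*5 = 5.
Iteration 3: components of {Spring} -> Clip = 5*2 = 10.
Iteration 4: no further components; recursion stops.
SUM(need) = 1 + 1 + 5 + 10 = 17.

17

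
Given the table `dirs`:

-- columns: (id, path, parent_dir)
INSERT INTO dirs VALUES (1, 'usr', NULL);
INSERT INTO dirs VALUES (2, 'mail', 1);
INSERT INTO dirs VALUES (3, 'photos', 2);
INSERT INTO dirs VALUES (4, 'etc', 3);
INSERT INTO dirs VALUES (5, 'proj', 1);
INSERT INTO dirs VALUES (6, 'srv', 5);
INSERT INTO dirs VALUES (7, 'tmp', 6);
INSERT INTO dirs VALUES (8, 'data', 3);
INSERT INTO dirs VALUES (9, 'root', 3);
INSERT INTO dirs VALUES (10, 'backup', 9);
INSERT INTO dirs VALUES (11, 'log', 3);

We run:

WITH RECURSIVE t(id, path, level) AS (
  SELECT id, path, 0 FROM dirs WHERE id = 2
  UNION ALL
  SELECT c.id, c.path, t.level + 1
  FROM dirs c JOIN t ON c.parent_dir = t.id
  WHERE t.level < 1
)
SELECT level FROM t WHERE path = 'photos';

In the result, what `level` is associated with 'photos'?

1

Base: id=2 (mail) at level 0.
Iteration 1: rows with parent_dir in {2} -> photos (id 3, level 1).
Iteration 2: level < 1 fails for all current rows; recursion stops.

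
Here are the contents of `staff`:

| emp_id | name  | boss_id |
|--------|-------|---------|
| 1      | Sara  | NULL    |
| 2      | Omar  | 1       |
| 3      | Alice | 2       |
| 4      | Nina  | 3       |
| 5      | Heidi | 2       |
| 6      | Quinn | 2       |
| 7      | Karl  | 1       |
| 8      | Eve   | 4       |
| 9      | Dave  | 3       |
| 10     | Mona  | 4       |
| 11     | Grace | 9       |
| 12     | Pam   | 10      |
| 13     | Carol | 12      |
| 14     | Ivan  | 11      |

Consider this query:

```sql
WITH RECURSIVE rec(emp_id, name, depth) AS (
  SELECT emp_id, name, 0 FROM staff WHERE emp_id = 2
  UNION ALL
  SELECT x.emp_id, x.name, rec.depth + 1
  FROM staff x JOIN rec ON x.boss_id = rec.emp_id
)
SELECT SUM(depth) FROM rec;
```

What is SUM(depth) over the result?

29

Base: emp_id=2 (Omar) at depth 0.
Iteration 1: rows with boss_id in {2} -> Alice (id 3, depth 1), Heidi (id 5, depth 1), Quinn (id 6, depth 1).
Iteration 2: rows with boss_id in {3,5,6} -> Nina (id 4, depth 2), Dave (id 9, depth 2).
Iteration 3: rows with boss_id in {4,9} -> Eve (id 8, depth 3), Mona (id 10, depth 3), Grace (id 11, depth 3).
Iteration 4: rows with boss_id in {8,10,11} -> Pam (id 12, depth 4), Ivan (id 14, depth 4).
Iteration 5: rows with boss_id in {12,14} -> Carol (id 13, depth 5).
Iteration 6: no rows with boss_id in {13}; recursion stops.
SUM(depth) = 0 + 1 + 1 + 1 + 2 + 2 + 3 + 3 + 3 + 4 + 4 + 5 = 29.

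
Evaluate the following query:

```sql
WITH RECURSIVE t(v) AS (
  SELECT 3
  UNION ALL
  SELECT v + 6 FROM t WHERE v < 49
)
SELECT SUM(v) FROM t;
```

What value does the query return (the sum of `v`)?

243

Base: v=3.
Iteration 1: 3 < 49 holds -> v = 3 + 6 = 9.
Iteration 2: 9 < 49 holds -> v = 9 + 6 = 15.
Iteration 3: 15 < 49 holds -> v = 15 + 6 = 21.
Iteration 4: 21 < 49 holds -> v = 21 + 6 = 27.
Iteration 5: 27 < 49 holds -> v = 27 + 6 = 33.
Iteration 6: 33 < 49 holds -> v = 33 + 6 = 39.
Iteration 7: 39 < 49 holds -> v = 39 + 6 = 45.
Iteration 8: 45 < 49 holds -> v = 45 + 6 = 51.
Iteration 9: 51 < 49 fails; recursion stops.
SUM(v) = 3 + 9 + 15 + 21 + 27 + 33 + 39 + 45 + 51 = 243.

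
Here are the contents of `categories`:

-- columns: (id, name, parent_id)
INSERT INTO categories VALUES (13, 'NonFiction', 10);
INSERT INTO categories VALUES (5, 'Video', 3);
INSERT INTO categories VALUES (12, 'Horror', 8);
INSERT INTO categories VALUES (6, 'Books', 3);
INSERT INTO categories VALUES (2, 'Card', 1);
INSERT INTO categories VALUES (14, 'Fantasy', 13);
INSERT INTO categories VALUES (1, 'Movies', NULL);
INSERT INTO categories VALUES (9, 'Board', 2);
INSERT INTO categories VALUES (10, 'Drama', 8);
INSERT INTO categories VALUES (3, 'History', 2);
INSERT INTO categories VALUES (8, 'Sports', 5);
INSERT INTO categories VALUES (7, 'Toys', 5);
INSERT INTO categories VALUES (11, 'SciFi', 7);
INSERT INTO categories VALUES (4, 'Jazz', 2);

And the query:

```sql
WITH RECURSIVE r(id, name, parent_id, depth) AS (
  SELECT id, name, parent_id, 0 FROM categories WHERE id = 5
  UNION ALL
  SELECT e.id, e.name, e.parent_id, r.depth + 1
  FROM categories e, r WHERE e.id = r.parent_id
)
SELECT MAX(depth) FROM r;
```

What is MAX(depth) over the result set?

3

Base: id=5 (Video), parent_id=3, depth 0.
Iteration 1: join on id=3 -> History (id 3, parent_id=2, depth 1).
Iteration 2: join on id=2 -> Card (id 2, parent_id=1, depth 2).
Iteration 3: join on id=1 -> Movies (id 1, parent_id=NULL, depth 3).
Iteration 4: parent_id is NULL; no match; recursion stops.
depth values: 0, 1, 2, 3; the maximum is 3.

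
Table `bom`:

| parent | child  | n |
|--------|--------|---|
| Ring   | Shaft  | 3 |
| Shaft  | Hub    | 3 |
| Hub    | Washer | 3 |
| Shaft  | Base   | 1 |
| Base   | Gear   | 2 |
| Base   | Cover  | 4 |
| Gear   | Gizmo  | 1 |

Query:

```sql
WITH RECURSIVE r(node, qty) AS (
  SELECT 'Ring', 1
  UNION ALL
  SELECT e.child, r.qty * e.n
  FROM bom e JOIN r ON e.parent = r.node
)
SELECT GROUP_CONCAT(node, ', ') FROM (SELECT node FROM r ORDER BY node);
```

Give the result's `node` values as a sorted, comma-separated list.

Base: (Ring, qty=1).
Iteration 1: components of {Ring} -> Shaft = 1*3 = 3.
Iteration 2: components of {Shaft} -> Base = 3*1 = 3, Hub = 3*3 = 9.
Iteration 3: components of {Base,Hub} -> Cover = 3*4 = 12, Gear = 3*2 = 6, Washer = 9*3 = 27.
Iteration 4: components of {Cover,Gear,Washer} -> Gizmo = 6*1 = 6.
Iteration 5: no further components; recursion stops.

Base, Cover, Gear, Gizmo, Hub, Ring, Shaft, Washer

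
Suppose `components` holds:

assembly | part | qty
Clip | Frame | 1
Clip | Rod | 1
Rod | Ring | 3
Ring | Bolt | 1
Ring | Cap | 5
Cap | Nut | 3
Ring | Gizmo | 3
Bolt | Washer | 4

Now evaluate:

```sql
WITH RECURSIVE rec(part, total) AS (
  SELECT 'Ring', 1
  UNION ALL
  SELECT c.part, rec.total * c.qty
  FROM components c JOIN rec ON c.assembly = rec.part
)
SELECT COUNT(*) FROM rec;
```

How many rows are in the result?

6

Base: (Ring, total=1).
Iteration 1: components of {Ring} -> Bolt = 1*1 = 1, Cap = 1*5 = 5, Gizmo = 1*3 = 3.
Iteration 2: components of {Bolt,Cap,Gizmo} -> Nut = 5*3 = 15, Washer = 1*4 = 4.
Iteration 3: no further components; recursion stops.
Total rows emitted: 6.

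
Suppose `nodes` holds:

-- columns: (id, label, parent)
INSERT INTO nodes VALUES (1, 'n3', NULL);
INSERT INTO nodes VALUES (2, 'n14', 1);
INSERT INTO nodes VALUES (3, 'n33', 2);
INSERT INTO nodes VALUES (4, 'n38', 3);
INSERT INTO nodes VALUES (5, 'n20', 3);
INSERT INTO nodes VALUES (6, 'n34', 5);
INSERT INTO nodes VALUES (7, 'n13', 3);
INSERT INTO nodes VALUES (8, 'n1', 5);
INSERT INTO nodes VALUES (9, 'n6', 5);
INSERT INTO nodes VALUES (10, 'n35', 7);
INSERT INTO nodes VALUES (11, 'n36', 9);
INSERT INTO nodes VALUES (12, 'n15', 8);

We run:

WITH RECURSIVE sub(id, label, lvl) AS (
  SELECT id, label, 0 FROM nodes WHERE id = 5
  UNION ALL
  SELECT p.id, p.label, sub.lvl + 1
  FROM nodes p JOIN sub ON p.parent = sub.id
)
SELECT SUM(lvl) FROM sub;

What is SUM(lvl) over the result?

Base: id=5 (n20) at lvl 0.
Iteration 1: rows with parent in {5} -> n34 (id 6, lvl 1), n1 (id 8, lvl 1), n6 (id 9, lvl 1).
Iteration 2: rows with parent in {6,8,9} -> n36 (id 11, lvl 2), n15 (id 12, lvl 2).
Iteration 3: no rows with parent in {11,12}; recursion stops.
SUM(lvl) = 0 + 1 + 1 + 1 + 2 + 2 = 7.

7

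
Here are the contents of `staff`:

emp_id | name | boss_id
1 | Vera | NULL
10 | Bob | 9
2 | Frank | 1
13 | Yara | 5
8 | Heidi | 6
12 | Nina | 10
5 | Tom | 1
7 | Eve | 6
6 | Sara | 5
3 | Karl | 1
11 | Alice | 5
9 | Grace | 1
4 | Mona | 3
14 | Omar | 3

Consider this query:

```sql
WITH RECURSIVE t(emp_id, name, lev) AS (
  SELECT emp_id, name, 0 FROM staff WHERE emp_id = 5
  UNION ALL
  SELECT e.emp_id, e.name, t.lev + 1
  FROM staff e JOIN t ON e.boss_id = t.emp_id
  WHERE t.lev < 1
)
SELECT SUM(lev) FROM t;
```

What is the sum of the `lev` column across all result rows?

3

Base: emp_id=5 (Tom) at lev 0.
Iteration 1: rows with boss_id in {5} -> Sara (id 6, lev 1), Alice (id 11, lev 1), Yara (id 13, lev 1).
Iteration 2: lev < 1 fails for all current rows; recursion stops.
SUM(lev) = 0 + 1 + 1 + 1 = 3.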